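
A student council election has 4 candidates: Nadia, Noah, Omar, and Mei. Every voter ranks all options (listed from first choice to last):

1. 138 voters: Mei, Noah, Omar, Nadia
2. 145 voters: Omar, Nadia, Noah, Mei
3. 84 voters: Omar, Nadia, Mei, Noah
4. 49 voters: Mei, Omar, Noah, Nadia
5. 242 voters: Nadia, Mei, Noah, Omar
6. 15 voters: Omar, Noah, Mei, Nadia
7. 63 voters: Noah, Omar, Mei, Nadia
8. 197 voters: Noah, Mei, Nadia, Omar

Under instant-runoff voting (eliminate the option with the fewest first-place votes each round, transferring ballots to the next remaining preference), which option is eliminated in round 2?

Nadia

Round 1: Nadia 242, Noah 260, Omar 244, Mei 187. Eliminate Mei.
Round 2: Nadia 242, Noah 398, Omar 293. Eliminate Nadia.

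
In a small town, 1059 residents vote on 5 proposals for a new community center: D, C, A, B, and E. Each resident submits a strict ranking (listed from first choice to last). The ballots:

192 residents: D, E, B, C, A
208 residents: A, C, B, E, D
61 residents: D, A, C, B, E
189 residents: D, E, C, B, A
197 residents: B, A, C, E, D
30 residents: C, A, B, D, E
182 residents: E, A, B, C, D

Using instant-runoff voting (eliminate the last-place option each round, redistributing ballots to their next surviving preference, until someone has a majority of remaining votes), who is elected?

A

Round 1: D 442, C 30, A 208, B 197, E 182. Eliminate C.
Round 2: D 442, A 238, B 197, E 182. Eliminate E.
Round 3: D 442, A 420, B 197. Eliminate B.
Round 4: D 442, A 617. A has a majority.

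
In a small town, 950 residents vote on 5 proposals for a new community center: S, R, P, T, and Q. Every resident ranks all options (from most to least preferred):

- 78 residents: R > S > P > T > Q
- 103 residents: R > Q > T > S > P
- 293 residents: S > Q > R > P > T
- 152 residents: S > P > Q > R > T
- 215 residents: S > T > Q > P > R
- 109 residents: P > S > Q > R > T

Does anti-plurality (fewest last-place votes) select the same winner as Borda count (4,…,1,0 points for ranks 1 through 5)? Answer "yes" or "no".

Anti-plurality — last-place votes: S 0, R 215, P 103, T 554, Q 78. Winner: S.
Borda — scores: S 3304, R 1571, P 1556, T 929, Q 2140. Winner: S.
The two methods agree.

yes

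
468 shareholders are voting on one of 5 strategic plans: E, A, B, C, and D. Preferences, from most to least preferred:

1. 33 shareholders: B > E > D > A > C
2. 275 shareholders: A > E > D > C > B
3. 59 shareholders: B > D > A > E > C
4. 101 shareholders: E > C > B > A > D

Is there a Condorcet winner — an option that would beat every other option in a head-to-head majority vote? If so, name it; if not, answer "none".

A

A vs E: 334–134 for A.
A vs B: 275–193 for A.
A vs C: 367–101 for A.
A vs D: 376–92 for A.
A beats every other option head-to-head.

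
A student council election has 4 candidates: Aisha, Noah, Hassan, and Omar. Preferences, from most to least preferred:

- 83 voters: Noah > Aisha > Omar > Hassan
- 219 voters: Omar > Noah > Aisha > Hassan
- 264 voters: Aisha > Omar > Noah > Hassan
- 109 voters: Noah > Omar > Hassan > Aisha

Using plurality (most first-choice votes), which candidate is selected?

First-place votes: Aisha 264, Noah 192, Hassan 0, Omar 219.
Aisha has the most first-place votes.

Aisha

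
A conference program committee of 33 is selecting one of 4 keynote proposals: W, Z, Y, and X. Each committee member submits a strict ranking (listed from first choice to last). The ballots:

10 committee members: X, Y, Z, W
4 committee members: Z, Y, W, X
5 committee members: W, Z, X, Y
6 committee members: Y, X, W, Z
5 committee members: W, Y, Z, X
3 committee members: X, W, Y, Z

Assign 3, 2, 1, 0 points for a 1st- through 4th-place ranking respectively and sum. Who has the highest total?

Y

W: 10·0 + 4·1 + 5·3 + 6·1 + 5·3 + 3·2 = 46
Z: 10·1 + 4·3 + 5·2 + 6·0 + 5·1 + 3·0 = 37
Y: 10·2 + 4·2 + 5·0 + 6·3 + 5·2 + 3·1 = 59
X: 10·3 + 4·0 + 5·1 + 6·2 + 5·0 + 3·3 = 56
Y has the highest Borda score (59).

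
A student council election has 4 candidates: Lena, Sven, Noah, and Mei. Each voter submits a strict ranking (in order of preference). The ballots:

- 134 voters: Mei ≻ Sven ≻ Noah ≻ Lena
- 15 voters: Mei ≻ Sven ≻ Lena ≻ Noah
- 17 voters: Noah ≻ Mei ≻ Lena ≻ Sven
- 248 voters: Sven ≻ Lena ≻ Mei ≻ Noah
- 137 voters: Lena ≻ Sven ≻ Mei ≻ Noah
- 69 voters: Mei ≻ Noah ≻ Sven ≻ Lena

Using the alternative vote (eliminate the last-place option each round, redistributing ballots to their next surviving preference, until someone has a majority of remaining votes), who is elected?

Sven

Round 1: Lena 137, Sven 248, Noah 17, Mei 218. Eliminate Noah.
Round 2: Lena 137, Sven 248, Mei 235. Eliminate Lena.
Round 3: Sven 385, Mei 235. Sven has a majority.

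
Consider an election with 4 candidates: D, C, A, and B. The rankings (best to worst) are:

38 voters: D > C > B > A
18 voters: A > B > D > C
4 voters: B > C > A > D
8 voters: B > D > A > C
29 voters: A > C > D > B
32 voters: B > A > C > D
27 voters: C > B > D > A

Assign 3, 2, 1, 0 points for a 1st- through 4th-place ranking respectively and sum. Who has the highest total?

D: 38·3 + 18·1 + 4·0 + 8·2 + 29·1 + 32·0 + 27·1 = 204
C: 38·2 + 18·0 + 4·2 + 8·0 + 29·2 + 32·1 + 27·3 = 255
A: 38·0 + 18·3 + 4·1 + 8·1 + 29·3 + 32·2 + 27·0 = 217
B: 38·1 + 18·2 + 4·3 + 8·3 + 29·0 + 32·3 + 27·2 = 260
B has the highest Borda score (260).

B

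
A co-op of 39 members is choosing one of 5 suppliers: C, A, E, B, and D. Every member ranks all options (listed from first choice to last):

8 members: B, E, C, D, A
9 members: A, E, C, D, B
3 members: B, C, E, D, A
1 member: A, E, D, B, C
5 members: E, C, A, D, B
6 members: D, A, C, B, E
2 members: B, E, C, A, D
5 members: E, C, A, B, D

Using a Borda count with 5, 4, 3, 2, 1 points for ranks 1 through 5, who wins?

C: 8·3 + 9·3 + 3·4 + 1·1 + 5·4 + 6·3 + 2·3 + 5·4 = 128
A: 8·1 + 9·5 + 3·1 + 1·5 + 5·3 + 6·4 + 2·2 + 5·3 = 119
E: 8·4 + 9·4 + 3·3 + 1·4 + 5·5 + 6·1 + 2·4 + 5·5 = 145
B: 8·5 + 9·1 + 3·5 + 1·2 + 5·1 + 6·2 + 2·5 + 5·2 = 103
D: 8·2 + 9·2 + 3·2 + 1·3 + 5·2 + 6·5 + 2·1 + 5·1 = 90
E has the highest Borda score (145).

E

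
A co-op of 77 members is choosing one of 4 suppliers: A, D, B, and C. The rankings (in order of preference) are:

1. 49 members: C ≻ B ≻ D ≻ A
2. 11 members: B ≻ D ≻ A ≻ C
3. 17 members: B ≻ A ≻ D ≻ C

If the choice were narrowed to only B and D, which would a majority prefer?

Voters preferring B to D: 77; preferring D to B: 0.
B wins the head-to-head.

B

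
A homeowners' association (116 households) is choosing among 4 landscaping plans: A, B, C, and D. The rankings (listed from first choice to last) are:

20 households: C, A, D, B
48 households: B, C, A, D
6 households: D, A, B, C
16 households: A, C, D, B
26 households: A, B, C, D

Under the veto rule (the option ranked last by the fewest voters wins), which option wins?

A

Last-place votes: A 0, B 36, C 6, D 74.
A is ranked last by the fewest voters, so A wins.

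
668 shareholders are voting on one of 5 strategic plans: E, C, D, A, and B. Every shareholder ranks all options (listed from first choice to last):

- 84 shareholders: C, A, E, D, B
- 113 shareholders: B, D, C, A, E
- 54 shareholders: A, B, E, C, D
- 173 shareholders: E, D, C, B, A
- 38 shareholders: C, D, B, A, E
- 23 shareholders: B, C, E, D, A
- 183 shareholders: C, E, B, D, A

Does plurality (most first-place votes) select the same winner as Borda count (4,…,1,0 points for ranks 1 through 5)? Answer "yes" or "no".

yes

Plurality — first-place votes: E 173, C 305, D 0, A 54, B 136. Winner: C.
Borda — scores: E 1563, C 1915, D 1262, A 619, B 1321. Winner: C.
The two methods agree.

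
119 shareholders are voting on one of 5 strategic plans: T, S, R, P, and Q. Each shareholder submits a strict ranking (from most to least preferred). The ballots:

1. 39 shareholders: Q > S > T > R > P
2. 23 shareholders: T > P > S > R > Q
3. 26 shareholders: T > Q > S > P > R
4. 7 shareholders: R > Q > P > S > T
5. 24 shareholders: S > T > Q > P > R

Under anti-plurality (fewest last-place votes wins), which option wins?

Last-place votes: T 7, S 0, R 50, P 39, Q 23.
S is ranked last by the fewest voters, so S wins.

S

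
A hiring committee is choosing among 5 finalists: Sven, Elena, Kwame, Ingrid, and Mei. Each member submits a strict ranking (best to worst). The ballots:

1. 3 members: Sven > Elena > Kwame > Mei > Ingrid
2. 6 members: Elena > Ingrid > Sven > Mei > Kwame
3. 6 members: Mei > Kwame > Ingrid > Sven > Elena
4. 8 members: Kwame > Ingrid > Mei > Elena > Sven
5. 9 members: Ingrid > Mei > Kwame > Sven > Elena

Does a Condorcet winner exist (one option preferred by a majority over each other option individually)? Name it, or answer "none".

none

Checking pairwise contests:
Kwame beats Sven 23–9.
Sven beats Elena 18–14.
Mei beats Kwame 21–11.
Kwame beats Ingrid 17–15.
Ingrid beats Mei 23–9.
Every option loses at least one head-to-head, so there is no Condorcet winner.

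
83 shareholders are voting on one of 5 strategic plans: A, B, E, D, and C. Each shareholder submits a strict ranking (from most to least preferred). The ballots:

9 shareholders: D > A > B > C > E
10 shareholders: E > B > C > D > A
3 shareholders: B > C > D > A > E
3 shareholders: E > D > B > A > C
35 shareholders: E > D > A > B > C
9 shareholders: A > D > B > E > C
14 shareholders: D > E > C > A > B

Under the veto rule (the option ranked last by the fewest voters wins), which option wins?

D

Last-place votes: A 10, B 14, E 12, D 0, C 47.
D is ranked last by the fewest voters, so D wins.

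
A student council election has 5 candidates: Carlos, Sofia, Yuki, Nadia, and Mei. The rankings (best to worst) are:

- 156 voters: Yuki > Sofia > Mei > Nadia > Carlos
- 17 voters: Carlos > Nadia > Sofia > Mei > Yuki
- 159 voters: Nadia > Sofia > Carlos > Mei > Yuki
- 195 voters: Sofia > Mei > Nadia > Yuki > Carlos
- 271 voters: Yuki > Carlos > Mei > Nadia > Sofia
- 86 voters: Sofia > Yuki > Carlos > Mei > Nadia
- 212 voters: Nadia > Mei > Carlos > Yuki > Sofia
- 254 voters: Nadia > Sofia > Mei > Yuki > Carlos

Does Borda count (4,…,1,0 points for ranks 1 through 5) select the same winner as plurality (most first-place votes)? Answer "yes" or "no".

Borda — scores: Carlos 1795, Sofia 2865, Yuki 2627, Nadia 3368, Mei 2845. Winner: Nadia.
Plurality — first-place votes: Carlos 17, Sofia 281, Yuki 427, Nadia 625, Mei 0. Winner: Nadia.
The two methods agree.

yes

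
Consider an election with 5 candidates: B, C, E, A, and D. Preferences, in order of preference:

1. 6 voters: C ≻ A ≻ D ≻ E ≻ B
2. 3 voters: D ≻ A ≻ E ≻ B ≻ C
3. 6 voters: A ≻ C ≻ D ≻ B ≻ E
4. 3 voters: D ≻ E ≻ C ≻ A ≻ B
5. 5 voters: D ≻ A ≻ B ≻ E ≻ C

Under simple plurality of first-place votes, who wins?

First-place votes: B 0, C 6, E 0, A 6, D 11.
D has the most first-place votes.

D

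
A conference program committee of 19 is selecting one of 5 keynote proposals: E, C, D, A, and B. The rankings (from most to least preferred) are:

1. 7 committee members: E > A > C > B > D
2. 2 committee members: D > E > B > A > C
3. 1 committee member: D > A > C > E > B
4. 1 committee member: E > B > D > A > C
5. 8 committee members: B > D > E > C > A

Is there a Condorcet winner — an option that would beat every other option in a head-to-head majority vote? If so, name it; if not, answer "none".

Checking pairwise contests:
D beats E 11–8.
E beats C 18–1.
B beats D 16–3.
E beats A 18–1.
E beats B 11–8.
Every option loses at least one head-to-head, so there is no Condorcet winner.

none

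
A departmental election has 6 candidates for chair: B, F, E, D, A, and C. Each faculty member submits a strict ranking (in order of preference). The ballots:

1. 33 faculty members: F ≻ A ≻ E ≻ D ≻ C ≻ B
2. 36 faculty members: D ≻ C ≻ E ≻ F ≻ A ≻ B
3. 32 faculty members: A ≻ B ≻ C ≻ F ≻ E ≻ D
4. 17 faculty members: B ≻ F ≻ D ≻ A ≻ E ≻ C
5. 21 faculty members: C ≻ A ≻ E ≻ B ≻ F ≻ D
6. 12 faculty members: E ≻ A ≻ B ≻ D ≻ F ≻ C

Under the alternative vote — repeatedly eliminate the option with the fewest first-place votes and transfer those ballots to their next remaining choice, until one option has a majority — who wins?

Round 1: B 17, F 33, E 12, D 36, A 32, C 21. Eliminate E.
Round 2: B 17, F 33, D 36, A 44, C 21. Eliminate B.
Round 3: F 50, D 36, A 44, C 21. Eliminate C.
Round 4: F 50, D 36, A 65. Eliminate D.
Round 5: F 86, A 65. F has a majority.

F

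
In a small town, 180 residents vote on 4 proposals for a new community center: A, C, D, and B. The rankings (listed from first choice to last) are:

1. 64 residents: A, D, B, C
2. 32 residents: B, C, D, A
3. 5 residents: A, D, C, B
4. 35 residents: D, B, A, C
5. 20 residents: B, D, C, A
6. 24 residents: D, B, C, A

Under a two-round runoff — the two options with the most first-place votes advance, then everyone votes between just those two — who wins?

D

Round 1 first-place votes: A 69, C 0, D 59, B 52.
A and D advance.
Runoff: A is preferred to D by 69 voters; D by 111.
D wins the runoff.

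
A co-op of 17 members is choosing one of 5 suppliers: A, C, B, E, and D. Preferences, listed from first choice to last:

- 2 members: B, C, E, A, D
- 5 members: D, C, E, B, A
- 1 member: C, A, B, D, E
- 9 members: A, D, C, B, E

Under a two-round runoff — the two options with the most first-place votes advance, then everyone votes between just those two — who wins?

Round 1 first-place votes: A 9, C 1, B 2, E 0, D 5.
A and D advance.
Runoff: A is preferred to D by 12 voters; D by 5.
A wins the runoff.

A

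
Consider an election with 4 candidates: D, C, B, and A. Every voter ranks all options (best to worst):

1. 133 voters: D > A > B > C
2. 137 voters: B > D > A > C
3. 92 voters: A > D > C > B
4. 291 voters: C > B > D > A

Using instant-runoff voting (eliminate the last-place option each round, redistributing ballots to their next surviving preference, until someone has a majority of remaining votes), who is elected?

D

Round 1: D 133, C 291, B 137, A 92. Eliminate A.
Round 2: D 225, C 291, B 137. Eliminate B.
Round 3: D 362, C 291. D has a majority.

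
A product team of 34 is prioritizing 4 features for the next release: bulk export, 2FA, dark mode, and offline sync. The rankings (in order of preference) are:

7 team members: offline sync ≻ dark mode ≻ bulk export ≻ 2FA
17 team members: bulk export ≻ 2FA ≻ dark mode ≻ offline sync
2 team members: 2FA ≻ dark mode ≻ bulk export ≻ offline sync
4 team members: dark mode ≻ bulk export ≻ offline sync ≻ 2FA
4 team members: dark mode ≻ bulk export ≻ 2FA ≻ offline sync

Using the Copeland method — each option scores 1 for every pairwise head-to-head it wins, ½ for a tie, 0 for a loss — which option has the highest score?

bulk export: beats 2FA and offline sync; ties dark mode → score 2.5.
2FA: beats dark mode and offline sync; loses to bulk export → score 2.
dark mode: beats offline sync; ties bulk export; loses to 2FA → score 1.5.
offline sync: loses to bulk export, 2FA, and dark mode → score 0.
bulk export has the best pairwise record.

bulk export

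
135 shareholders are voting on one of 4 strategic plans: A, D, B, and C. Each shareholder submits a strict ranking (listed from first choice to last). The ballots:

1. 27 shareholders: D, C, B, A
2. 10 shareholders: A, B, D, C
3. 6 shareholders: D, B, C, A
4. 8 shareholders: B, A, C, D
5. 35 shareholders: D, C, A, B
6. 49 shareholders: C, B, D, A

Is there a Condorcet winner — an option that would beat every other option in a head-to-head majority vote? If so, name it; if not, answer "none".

D

D vs A: 117–18 for D.
D vs B: 68–67 for D.
D vs C: 78–57 for D.
D beats every other option head-to-head.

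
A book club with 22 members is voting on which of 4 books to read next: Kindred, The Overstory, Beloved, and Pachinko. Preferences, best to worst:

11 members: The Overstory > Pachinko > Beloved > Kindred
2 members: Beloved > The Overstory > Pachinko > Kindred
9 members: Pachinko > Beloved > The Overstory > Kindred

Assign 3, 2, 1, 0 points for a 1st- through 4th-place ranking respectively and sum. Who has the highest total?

Pachinko

Kindred: 11·0 + 2·0 + 9·0 = 0
The Overstory: 11·3 + 2·2 + 9·1 = 46
Beloved: 11·1 + 2·3 + 9·2 = 35
Pachinko: 11·2 + 2·1 + 9·3 = 51
Pachinko has the highest Borda score (51).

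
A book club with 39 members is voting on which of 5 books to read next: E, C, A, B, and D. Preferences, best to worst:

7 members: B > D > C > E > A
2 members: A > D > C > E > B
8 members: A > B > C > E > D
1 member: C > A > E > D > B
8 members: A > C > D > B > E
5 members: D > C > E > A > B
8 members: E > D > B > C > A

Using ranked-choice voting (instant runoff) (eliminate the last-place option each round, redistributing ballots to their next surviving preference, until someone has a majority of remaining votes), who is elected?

E

Round 1: E 8, C 1, A 18, B 7, D 5. Eliminate C.
Round 2: E 8, A 19, B 7, D 5. Eliminate D.
Round 3: E 13, A 19, B 7. Eliminate B.
Round 4: E 20, A 19. E has a majority.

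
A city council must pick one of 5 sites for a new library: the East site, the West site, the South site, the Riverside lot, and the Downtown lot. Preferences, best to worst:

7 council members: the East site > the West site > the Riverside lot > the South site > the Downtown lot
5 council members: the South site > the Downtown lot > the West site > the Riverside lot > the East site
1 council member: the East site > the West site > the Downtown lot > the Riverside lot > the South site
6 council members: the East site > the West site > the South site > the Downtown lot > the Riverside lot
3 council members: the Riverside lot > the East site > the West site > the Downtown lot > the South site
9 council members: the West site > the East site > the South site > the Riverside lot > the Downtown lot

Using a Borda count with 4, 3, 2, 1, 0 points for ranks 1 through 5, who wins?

the West site

the East site: 7·4 + 5·0 + 1·4 + 6·4 + 3·3 + 9·3 = 92
the West site: 7·3 + 5·2 + 1·3 + 6·3 + 3·2 + 9·4 = 94
the South site: 7·1 + 5·4 + 1·0 + 6·2 + 3·0 + 9·2 = 57
the Riverside lot: 7·2 + 5·1 + 1·1 + 6·0 + 3·4 + 9·1 = 41
the Downtown lot: 7·0 + 5·3 + 1·2 + 6·1 + 3·1 + 9·0 = 26
the West site has the highest Borda score (94).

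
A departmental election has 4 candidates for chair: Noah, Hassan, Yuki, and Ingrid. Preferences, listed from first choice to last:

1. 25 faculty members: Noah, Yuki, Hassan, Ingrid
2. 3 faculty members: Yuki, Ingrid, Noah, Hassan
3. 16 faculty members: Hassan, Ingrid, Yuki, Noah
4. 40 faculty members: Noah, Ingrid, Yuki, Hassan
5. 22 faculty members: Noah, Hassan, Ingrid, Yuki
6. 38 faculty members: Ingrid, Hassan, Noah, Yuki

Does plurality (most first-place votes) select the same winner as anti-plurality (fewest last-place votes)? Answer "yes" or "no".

Plurality — first-place votes: Noah 87, Hassan 16, Yuki 3, Ingrid 38. Winner: Noah.
Anti-plurality — last-place votes: Noah 16, Hassan 43, Yuki 60, Ingrid 25. Winner: Noah.
The two methods agree.

yes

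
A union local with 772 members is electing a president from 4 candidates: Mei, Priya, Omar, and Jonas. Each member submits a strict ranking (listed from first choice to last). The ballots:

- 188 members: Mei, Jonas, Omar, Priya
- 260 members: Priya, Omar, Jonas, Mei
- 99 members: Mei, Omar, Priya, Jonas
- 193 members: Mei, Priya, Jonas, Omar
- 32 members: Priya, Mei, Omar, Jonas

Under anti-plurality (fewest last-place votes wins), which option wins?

Jonas

Last-place votes: Mei 260, Priya 188, Omar 193, Jonas 131.
Jonas is ranked last by the fewest voters, so Jonas wins.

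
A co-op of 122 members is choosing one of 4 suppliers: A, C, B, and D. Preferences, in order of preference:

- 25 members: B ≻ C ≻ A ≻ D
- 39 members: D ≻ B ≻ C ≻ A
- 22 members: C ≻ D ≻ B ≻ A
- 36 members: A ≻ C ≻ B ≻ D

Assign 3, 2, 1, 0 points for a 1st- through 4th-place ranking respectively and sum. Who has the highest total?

A: 25·1 + 39·0 + 22·0 + 36·3 = 133
C: 25·2 + 39·1 + 22·3 + 36·2 = 227
B: 25·3 + 39·2 + 22·1 + 36·1 = 211
D: 25·0 + 39·3 + 22·2 + 36·0 = 161
C has the highest Borda score (227).

C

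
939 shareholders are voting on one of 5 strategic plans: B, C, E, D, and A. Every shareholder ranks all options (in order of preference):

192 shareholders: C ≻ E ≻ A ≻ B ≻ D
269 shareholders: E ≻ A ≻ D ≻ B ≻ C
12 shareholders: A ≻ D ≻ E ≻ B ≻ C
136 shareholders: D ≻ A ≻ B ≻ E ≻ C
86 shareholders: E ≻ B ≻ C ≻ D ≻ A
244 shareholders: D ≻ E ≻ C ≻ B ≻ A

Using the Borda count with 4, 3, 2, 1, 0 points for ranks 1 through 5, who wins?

B: 192·1 + 269·1 + 12·1 + 136·2 + 86·3 + 244·1 = 1247
C: 192·4 + 269·0 + 12·0 + 136·0 + 86·2 + 244·2 = 1428
E: 192·3 + 269·4 + 12·2 + 136·1 + 86·4 + 244·3 = 2888
D: 192·0 + 269·2 + 12·3 + 136·4 + 86·1 + 244·4 = 2180
A: 192·2 + 269·3 + 12·4 + 136·3 + 86·0 + 244·0 = 1647
E has the highest Borda score (2888).

E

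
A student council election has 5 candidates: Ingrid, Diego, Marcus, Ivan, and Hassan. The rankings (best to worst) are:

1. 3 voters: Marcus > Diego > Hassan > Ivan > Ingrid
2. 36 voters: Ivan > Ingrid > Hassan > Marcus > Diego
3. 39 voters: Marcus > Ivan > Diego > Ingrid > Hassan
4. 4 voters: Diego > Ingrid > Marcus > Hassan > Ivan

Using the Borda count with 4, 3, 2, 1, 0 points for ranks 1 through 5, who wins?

Ivan

Ingrid: 3·0 + 36·3 + 39·1 + 4·3 = 159
Diego: 3·3 + 36·0 + 39·2 + 4·4 = 103
Marcus: 3·4 + 36·1 + 39·4 + 4·2 = 212
Ivan: 3·1 + 36·4 + 39·3 + 4·0 = 264
Hassan: 3·2 + 36·2 + 39·0 + 4·1 = 82
Ivan has the highest Borda score (264).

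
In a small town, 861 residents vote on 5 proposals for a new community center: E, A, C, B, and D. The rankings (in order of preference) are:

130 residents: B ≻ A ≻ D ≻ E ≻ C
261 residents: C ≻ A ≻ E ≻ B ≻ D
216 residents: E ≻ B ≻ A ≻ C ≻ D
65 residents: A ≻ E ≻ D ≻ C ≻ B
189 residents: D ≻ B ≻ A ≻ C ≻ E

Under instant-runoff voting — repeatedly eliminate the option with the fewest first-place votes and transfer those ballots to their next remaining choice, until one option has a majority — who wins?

Round 1: E 216, A 65, C 261, B 130, D 189. Eliminate A.
Round 2: E 281, C 261, B 130, D 189. Eliminate B.
Round 3: E 281, C 261, D 319. Eliminate C.
Round 4: E 542, D 319. E has a majority.

E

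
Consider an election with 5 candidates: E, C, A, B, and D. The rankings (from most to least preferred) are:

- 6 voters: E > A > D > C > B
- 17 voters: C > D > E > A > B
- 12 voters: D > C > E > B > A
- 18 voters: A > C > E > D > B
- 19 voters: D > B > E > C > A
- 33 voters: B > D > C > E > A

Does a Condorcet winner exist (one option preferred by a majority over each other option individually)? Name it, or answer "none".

D

D vs E: 81–24 for D.
D vs C: 70–35 for D.
D vs A: 81–24 for D.
D vs B: 72–33 for D.
D beats every other option head-to-head.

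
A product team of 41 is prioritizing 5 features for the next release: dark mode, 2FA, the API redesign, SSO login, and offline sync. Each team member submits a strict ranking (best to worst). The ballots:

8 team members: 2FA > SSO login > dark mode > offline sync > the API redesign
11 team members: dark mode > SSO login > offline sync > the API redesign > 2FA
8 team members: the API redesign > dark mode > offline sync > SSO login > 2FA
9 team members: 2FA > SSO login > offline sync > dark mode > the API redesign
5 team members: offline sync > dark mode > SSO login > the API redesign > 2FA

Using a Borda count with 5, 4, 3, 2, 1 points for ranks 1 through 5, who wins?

dark mode

dark mode: 8·3 + 11·5 + 8·4 + 9·2 + 5·4 = 149
2FA: 8·5 + 11·1 + 8·1 + 9·5 + 5·1 = 109
the API redesign: 8·1 + 11·2 + 8·5 + 9·1 + 5·2 = 89
SSO login: 8·4 + 11·4 + 8·2 + 9·4 + 5·3 = 143
offline sync: 8·2 + 11·3 + 8·3 + 9·3 + 5·5 = 125
dark mode has the highest Borda score (149).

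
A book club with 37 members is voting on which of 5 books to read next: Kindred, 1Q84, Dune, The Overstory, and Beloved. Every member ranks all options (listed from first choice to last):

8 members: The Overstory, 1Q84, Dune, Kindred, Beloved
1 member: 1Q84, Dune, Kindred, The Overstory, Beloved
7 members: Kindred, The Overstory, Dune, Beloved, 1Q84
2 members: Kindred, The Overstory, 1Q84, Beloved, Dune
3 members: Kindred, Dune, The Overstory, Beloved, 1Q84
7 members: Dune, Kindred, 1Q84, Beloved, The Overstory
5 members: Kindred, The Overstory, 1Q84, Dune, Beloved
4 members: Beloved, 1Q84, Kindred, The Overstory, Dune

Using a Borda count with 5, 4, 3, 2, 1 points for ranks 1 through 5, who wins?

Kindred

Kindred: 8·2 + 1·3 + 7·5 + 2·5 + 3·5 + 7·4 + 5·5 + 4·3 = 144
1Q84: 8·4 + 1·5 + 7·1 + 2·3 + 3·1 + 7·3 + 5·3 + 4·4 = 105
Dune: 8·3 + 1·4 + 7·3 + 2·1 + 3·4 + 7·5 + 5·2 + 4·1 = 112
The Overstory: 8·5 + 1·2 + 7·4 + 2·4 + 3·3 + 7·1 + 5·4 + 4·2 = 122
Beloved: 8·1 + 1·1 + 7·2 + 2·2 + 3·2 + 7·2 + 5·1 + 4·5 = 72
Kindred has the highest Borda score (144).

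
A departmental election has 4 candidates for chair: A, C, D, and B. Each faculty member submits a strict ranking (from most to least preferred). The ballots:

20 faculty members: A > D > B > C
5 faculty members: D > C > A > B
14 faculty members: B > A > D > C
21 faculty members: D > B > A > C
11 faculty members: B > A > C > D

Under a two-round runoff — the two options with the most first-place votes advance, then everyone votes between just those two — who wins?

D

Round 1 first-place votes: A 20, C 0, D 26, B 25.
D and B advance.
Runoff: D is preferred to B by 46 voters; B by 25.
D wins the runoff.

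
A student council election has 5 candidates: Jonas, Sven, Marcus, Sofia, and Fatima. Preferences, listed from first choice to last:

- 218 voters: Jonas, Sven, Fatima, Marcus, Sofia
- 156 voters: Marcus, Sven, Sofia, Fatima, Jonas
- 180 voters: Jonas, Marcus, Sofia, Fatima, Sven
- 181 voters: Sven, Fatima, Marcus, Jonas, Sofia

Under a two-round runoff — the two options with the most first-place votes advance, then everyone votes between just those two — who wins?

Round 1 first-place votes: Jonas 398, Sven 181, Marcus 156, Sofia 0, Fatima 0.
Jonas and Sven advance.
Runoff: Jonas is preferred to Sven by 398 voters; Sven by 337.
Jonas wins the runoff.

Jonas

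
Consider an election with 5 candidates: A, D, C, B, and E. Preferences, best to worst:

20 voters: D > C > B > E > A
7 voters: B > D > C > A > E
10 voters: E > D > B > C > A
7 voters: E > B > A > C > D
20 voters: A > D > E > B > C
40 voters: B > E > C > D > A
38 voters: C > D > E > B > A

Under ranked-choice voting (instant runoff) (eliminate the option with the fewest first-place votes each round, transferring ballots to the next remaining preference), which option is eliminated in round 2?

A

Round 1: A 20, D 20, C 38, B 47, E 17. Eliminate E.
Round 2: A 20, D 30, C 38, B 54. Eliminate A.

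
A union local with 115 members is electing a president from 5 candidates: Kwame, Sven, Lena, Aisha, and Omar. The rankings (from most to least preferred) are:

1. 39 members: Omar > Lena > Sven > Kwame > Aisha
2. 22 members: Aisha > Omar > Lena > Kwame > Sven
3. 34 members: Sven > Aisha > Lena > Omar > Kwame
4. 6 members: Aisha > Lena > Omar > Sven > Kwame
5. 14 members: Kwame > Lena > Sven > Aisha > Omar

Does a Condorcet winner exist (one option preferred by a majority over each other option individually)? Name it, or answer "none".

Checking pairwise contests:
Sven beats Kwame 79–36.
Lena beats Sven 81–34.
Aisha beats Lena 62–53.
Sven beats Aisha 87–28.
Aisha beats Omar 76–39.
Every option loses at least one head-to-head, so there is no Condorcet winner.

none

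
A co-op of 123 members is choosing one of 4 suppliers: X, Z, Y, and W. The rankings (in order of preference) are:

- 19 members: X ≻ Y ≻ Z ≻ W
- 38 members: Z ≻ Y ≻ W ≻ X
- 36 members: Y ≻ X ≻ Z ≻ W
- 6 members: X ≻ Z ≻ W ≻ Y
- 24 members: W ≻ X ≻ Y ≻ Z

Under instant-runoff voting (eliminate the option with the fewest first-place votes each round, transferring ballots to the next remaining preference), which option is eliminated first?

W

Round 1: X 25, Z 38, Y 36, W 24. Eliminate W.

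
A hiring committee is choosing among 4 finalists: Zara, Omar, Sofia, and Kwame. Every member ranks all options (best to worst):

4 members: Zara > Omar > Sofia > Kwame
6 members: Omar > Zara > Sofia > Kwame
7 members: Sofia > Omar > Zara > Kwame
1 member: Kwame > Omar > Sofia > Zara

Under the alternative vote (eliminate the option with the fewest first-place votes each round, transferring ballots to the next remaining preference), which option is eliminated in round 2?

Round 1: Zara 4, Omar 6, Sofia 7, Kwame 1. Eliminate Kwame.
Round 2: Zara 4, Omar 7, Sofia 7. Eliminate Zara.

Zara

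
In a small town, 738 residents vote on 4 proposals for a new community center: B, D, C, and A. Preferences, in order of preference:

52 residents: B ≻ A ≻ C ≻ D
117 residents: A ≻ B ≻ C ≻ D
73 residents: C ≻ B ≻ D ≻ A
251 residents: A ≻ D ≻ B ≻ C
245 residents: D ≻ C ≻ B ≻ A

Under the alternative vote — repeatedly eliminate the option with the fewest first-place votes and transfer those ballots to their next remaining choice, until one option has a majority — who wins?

Round 1: B 52, D 245, C 73, A 368. Eliminate B.
Round 2: D 245, C 73, A 420. A has a majority.

A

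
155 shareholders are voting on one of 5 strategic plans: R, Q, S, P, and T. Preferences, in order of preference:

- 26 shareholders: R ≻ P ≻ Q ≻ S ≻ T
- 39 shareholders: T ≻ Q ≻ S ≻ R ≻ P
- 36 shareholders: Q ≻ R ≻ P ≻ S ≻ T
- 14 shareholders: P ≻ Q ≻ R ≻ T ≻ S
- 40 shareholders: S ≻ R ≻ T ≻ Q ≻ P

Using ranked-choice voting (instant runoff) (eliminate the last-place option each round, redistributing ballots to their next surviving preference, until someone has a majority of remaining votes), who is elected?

Q

Round 1: R 26, Q 36, S 40, P 14, T 39. Eliminate P.
Round 2: R 26, Q 50, S 40, T 39. Eliminate R.
Round 3: Q 76, S 40, T 39. Eliminate T.
Round 4: Q 115, S 40. Q has a majority.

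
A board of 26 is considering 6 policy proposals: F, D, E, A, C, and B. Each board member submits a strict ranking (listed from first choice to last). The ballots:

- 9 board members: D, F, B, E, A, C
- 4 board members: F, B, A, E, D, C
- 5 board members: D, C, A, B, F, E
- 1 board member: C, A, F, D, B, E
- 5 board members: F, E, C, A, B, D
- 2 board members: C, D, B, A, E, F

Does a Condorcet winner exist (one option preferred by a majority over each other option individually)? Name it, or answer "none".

D vs F: 16–10 for D.
D vs E: 17–9 for D.
D vs A: 16–10 for D.
D vs C: 18–8 for D.
D vs B: 17–9 for D.
D beats every other option head-to-head.

D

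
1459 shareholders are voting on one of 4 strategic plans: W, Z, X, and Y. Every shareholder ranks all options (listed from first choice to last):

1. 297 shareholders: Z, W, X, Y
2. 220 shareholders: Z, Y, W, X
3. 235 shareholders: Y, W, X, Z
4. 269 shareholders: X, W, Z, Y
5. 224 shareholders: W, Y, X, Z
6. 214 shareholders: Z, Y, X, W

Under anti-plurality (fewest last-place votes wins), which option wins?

Last-place votes: W 214, Z 459, X 220, Y 566.
W is ranked last by the fewest voters, so W wins.

W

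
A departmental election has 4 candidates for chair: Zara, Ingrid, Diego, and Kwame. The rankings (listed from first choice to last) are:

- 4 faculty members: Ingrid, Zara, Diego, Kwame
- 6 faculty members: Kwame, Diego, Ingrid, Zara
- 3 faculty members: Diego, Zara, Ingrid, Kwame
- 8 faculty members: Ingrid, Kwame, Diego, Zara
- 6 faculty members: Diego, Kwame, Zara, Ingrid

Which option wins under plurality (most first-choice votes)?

Ingrid

First-place votes: Zara 0, Ingrid 12, Diego 9, Kwame 6.
Ingrid has the most first-place votes.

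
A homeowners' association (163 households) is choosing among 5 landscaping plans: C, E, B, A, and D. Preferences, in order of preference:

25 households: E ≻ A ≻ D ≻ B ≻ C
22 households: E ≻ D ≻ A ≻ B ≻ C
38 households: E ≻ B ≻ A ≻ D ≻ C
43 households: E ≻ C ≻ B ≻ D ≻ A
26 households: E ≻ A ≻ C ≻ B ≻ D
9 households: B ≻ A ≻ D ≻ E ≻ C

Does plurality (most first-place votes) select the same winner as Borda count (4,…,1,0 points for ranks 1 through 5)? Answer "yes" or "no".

yes

Plurality — first-place votes: C 0, E 154, B 9, A 0, D 0. Winner: E.
Borda — scores: C 181, E 625, B 309, A 300, D 215. Winner: E.
The two methods agree.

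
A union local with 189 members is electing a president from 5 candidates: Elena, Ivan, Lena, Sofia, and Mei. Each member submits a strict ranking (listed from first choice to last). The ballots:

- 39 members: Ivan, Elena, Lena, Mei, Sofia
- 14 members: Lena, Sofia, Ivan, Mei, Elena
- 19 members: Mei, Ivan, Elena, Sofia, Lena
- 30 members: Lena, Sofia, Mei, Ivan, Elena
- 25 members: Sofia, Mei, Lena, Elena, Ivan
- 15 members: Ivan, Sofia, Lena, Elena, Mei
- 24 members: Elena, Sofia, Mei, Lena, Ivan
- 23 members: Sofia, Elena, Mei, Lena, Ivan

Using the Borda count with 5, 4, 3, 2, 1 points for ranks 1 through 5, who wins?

Elena: 39·4 + 14·1 + 19·3 + 30·1 + 25·2 + 15·2 + 24·5 + 23·4 = 549
Ivan: 39·5 + 14·3 + 19·4 + 30·2 + 25·1 + 15·5 + 24·1 + 23·1 = 520
Lena: 39·3 + 14·5 + 19·1 + 30·5 + 25·3 + 15·3 + 24·2 + 23·2 = 570
Sofia: 39·1 + 14·4 + 19·2 + 30·4 + 25·5 + 15·4 + 24·4 + 23·5 = 649
Mei: 39·2 + 14·2 + 19·5 + 30·3 + 25·4 + 15·1 + 24·3 + 23·3 = 547
Sofia has the highest Borda score (649).

Sofia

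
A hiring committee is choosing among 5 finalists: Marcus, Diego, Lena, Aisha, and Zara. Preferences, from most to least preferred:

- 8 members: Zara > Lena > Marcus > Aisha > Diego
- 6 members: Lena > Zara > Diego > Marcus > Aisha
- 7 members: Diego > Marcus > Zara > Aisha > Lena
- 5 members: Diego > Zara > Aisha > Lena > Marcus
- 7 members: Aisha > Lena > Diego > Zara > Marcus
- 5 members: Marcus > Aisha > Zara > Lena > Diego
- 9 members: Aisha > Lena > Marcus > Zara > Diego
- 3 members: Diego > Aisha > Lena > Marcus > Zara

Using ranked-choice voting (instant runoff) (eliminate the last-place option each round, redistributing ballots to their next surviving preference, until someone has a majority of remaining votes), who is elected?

Round 1: Marcus 5, Diego 15, Lena 6, Aisha 16, Zara 8. Eliminate Marcus.
Round 2: Diego 15, Lena 6, Aisha 21, Zara 8. Eliminate Lena.
Round 3: Diego 15, Aisha 21, Zara 14. Eliminate Zara.
Round 4: Diego 21, Aisha 29. Aisha has a majority.

Aisha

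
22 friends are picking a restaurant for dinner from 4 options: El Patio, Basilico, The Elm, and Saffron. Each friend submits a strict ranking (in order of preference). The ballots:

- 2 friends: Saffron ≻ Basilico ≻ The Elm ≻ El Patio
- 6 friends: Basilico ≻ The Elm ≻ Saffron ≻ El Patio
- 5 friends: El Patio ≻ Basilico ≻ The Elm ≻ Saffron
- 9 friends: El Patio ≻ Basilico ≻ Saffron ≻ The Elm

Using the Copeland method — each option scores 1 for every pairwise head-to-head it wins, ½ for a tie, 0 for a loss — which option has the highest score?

El Patio: beats Basilico, The Elm, and Saffron → score 3.
Basilico: beats The Elm and Saffron; loses to El Patio → score 2.
The Elm: ties Saffron; loses to El Patio and Basilico → score 0.5.
Saffron: ties The Elm; loses to El Patio and Basilico → score 0.5.
El Patio has the best pairwise record.

El Patio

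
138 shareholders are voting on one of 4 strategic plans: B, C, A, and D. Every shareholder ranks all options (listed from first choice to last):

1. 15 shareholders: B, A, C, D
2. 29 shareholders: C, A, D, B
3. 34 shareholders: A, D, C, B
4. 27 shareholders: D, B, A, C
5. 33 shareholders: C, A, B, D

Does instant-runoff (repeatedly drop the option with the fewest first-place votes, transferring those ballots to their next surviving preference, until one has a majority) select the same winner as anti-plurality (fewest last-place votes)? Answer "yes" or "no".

yes

Instant-runoff — R1 B 15, C 62, A 34, D 27 (B out); R2 C 62, A 49, D 27 (D out); R3 C 62, A 76 (A winner). Winner: A.
Anti-plurality — last-place votes: B 63, C 27, A 0, D 48. Winner: A.
The two methods agree.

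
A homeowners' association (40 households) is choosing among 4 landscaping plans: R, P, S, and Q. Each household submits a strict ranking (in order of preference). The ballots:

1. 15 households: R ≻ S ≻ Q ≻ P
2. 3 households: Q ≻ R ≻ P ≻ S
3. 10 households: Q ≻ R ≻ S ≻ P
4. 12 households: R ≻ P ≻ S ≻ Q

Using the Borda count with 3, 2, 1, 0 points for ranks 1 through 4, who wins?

R

R: 15·3 + 3·2 + 10·2 + 12·3 = 107
P: 15·0 + 3·1 + 10·0 + 12·2 = 27
S: 15·2 + 3·0 + 10·1 + 12·1 = 52
Q: 15·1 + 3·3 + 10·3 + 12·0 = 54
R has the highest Borda score (107).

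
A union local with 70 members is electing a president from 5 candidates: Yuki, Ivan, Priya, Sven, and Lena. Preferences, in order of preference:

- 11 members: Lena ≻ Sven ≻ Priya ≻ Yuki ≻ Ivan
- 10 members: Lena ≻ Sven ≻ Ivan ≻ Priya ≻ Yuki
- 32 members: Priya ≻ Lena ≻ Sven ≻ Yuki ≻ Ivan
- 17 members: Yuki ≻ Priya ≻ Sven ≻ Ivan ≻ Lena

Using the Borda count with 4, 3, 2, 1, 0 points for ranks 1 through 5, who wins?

Yuki: 11·1 + 10·0 + 32·1 + 17·4 = 111
Ivan: 11·0 + 10·2 + 32·0 + 17·1 = 37
Priya: 11·2 + 10·1 + 32·4 + 17·3 = 211
Sven: 11·3 + 10·3 + 32·2 + 17·2 = 161
Lena: 11·4 + 10·4 + 32·3 + 17·0 = 180
Priya has the highest Borda score (211).

Priya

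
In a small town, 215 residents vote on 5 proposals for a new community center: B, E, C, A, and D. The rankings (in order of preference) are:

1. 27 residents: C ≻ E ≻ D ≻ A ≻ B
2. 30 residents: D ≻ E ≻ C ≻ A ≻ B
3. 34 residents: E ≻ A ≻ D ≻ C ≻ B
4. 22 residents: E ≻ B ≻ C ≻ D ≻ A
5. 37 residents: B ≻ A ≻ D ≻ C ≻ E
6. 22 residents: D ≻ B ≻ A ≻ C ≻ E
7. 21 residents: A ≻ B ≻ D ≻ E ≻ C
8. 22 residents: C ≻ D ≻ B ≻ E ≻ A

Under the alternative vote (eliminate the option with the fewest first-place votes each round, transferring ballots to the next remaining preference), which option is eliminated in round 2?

Round 1: B 37, E 56, C 49, A 21, D 52. Eliminate A.
Round 2: B 58, E 56, C 49, D 52. Eliminate C.

C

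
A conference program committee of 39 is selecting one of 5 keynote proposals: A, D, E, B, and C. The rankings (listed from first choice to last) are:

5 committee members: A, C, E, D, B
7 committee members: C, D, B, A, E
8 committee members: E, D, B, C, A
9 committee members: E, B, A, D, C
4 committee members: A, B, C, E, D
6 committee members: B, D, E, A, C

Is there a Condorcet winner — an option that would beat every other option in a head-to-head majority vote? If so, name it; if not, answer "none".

E vs A: 23–16 for E.
E vs D: 26–13 for E.
E vs B: 22–17 for E.
E vs C: 23–16 for E.
E beats every other option head-to-head.

E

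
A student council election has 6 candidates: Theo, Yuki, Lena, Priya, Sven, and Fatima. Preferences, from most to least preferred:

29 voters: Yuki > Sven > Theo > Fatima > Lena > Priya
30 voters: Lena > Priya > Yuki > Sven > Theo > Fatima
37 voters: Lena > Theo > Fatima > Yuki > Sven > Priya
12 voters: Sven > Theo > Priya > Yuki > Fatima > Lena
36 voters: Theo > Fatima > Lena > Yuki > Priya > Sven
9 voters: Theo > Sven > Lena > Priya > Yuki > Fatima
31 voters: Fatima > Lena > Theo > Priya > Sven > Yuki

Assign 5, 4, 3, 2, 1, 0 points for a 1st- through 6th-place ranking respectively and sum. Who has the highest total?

Theo

Theo: 29·3 + 30·1 + 37·4 + 12·4 + 36·5 + 9·5 + 31·3 = 631
Yuki: 29·5 + 30·3 + 37·2 + 12·2 + 36·2 + 9·1 + 31·0 = 414
Lena: 29·1 + 30·5 + 37·5 + 12·0 + 36·3 + 9·3 + 31·4 = 623
Priya: 29·0 + 30·4 + 37·0 + 12·3 + 36·1 + 9·2 + 31·2 = 272
Sven: 29·4 + 30·2 + 37·1 + 12·5 + 36·0 + 9·4 + 31·1 = 340
Fatima: 29·2 + 30·0 + 37·3 + 12·1 + 36·4 + 9·0 + 31·5 = 480
Theo has the highest Borda score (631).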